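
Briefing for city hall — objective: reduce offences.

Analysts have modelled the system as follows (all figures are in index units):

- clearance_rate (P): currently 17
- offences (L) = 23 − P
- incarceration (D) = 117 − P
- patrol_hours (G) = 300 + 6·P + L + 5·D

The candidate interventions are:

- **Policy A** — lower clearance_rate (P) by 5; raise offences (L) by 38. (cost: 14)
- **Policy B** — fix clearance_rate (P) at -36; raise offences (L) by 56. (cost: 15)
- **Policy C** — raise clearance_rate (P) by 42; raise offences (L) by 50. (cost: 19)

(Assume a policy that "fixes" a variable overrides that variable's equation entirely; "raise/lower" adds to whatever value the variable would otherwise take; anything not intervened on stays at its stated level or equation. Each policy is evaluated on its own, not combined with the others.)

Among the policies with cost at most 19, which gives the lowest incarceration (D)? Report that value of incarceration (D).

Policy A (P − 5, L + 38):
  P = 17 − 5 = 12
  D = 117 − 12 = 105
Policy B (P := -36, L + 56):
  P = -36
  D = 117 − (-36) = 153
Policy C (P + 42, L + 50):
  P = 17 + 42 = 59
  D = 117 − 59 = 58
Comparing — Policy A: D=105, Policy B: D=153, Policy C: D=58. Lowest is 58 (Policy C).

58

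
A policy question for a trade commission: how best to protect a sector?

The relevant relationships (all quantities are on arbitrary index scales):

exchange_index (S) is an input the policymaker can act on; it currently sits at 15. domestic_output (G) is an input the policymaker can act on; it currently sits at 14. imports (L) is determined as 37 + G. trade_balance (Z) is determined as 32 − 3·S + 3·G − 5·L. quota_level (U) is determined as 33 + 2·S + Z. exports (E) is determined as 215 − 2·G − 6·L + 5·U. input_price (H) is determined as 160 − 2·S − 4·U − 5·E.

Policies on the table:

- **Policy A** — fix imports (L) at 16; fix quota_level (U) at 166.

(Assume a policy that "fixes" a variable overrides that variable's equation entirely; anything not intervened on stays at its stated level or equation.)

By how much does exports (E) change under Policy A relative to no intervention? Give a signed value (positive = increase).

1855

Baseline:
  S = 15
  G = 14
  L = 37 + 14 = 51
  Z = 32 − 3·15 + 3·14 − 5·51 = -226
  U = 33 + 2·15 + (-226) = -163
  E = 215 − 2·14 − 6·51 + 5·(-163) = -934
Policy A (L := 16, U := 166):
  S = 15
  G = 14
  L = 16
  Z = 32 − 3·15 + 3·14 − 5·16 = -51
  U = 166
  E = 215 − 2·14 − 6·16 + 5·166 = 921
Change in E: 921 − (-934) = 1855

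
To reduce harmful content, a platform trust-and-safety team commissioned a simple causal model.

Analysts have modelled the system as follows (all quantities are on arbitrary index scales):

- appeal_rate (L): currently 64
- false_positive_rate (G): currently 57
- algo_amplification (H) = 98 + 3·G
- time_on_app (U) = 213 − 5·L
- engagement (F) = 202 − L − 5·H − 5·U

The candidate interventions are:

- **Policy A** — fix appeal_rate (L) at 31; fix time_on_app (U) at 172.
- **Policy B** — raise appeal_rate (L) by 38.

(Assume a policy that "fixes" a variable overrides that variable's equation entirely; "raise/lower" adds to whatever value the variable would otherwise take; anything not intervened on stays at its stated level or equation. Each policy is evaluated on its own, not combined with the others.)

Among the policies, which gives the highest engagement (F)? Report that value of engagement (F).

240

Policy A (L := 31, U := 172):
  L = 31
  G = 57
  H = 98 + 3·57 = 269
  U = 172
  F = 202 − 31 − 5·269 − 5·172 = -2034
Policy B (L + 38):
  L = 64 + 38 = 102
  G = 57
  H = 98 + 3·57 = 269
  U = 213 − 5·102 = -297
  F = 202 − 102 − 5·269 − 5·(-297) = 240
Comparing — Policy A: F=-2034, Policy B: F=240. Highest is 240 (Policy B).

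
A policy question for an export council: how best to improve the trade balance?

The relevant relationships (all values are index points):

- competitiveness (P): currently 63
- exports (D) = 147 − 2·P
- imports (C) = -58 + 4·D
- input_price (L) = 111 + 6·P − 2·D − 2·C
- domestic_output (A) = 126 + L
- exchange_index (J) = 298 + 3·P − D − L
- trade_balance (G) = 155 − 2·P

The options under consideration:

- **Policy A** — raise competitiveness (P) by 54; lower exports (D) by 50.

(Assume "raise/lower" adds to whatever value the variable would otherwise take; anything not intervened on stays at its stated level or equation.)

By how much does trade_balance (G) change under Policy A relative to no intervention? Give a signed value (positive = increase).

-108

Baseline:
  P = 63
  G = 155 − 2·63 = 29
Policy A (P + 54, D − 50):
  P = 63 + 54 = 117
  G = 155 − 2·117 = -79
Change in G: -79 − 29 = -108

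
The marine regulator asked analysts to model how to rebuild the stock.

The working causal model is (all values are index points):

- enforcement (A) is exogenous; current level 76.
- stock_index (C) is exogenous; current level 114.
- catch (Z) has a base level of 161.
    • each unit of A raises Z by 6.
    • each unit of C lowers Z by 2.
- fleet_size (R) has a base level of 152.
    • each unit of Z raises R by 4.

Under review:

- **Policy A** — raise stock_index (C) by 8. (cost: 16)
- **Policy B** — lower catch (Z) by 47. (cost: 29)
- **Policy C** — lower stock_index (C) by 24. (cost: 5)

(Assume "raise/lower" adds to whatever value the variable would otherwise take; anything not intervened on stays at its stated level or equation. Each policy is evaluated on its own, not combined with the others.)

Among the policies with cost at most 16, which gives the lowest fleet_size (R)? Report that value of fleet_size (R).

1644

Policy A (C + 8):
  A = 76
  C = 114 + 8 = 122
  Z = 161 + 6·76 − 2·122 = 373
  R = 152 + 4·373 = 1644
Policy C (C − 24):
  A = 76
  C = 114 − 24 = 90
  Z = 161 + 6·76 − 2·90 = 437
  R = 152 + 4·437 = 1900
Comparing — Policy A: R=1644, Policy C: R=1900. Lowest is 1644 (Policy A).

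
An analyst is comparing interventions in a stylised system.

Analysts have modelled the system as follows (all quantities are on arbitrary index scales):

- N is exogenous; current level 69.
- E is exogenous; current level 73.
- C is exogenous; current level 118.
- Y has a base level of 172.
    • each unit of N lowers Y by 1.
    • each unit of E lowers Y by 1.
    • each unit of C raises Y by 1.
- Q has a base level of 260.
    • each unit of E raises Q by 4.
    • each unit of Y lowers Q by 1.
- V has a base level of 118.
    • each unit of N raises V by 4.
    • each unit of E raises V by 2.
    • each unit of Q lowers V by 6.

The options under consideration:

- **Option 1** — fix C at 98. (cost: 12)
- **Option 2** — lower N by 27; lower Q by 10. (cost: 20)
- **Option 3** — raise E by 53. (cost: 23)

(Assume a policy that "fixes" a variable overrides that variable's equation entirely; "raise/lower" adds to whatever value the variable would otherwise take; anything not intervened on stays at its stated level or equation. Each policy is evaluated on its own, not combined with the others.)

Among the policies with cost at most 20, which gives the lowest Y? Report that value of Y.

128

Option 1 (C := 98):
  N = 69
  E = 73
  C = 98
  Y = 172 − 69 − 73 + 98 = 128
Option 2 (N − 27, Q − 10):
  N = 69 − 27 = 42
  E = 73
  C = 118
  Y = 172 − 42 − 73 + 118 = 175
Comparing — Option 1: Y=128, Option 2: Y=175. Lowest is 128 (Option 1).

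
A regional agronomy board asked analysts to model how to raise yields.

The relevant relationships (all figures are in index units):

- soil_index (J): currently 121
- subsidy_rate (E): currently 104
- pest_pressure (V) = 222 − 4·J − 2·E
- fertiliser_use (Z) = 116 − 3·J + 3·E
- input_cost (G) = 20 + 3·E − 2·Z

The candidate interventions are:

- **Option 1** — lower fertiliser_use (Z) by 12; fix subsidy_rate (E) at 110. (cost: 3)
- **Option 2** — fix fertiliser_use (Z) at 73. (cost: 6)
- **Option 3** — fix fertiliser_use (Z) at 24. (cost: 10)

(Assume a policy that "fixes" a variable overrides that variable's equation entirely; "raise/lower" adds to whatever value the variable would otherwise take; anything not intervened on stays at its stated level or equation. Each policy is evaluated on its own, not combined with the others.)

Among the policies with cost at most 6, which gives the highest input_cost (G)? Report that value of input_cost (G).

208

Option 1 (Z − 12, E := 110):
  J = 121
  E = 110
  Z = 116 − 3·121 + 3·110 (−12 from intervention) = 71
  G = 20 + 3·110 − 2·71 = 208
Option 2 (Z := 73):
  J = 121
  E = 104
  Z = 73
  G = 20 + 3·104 − 2·73 = 186
Comparing — Option 1: G=208, Option 2: G=186. Highest is 208 (Option 1).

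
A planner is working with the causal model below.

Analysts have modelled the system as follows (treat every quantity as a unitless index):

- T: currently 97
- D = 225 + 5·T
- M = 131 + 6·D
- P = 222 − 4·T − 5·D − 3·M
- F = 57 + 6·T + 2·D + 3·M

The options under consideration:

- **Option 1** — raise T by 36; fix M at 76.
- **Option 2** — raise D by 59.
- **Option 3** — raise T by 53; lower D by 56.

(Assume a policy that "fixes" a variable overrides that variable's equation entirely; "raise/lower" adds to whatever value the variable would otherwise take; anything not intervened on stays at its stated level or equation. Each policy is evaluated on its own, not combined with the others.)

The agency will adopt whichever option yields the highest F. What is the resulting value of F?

19730

Option 1 (T + 36, M := 76):
  T = 97 + 36 = 133
  D = 225 + 5·133 = 890
  M = 76
  F = 57 + 6·133 + 2·890 + 3·76 = 2863
Option 2 (D + 59):
  T = 97
  D = 225 + 5·97 (+59 from intervention) = 769
  M = 131 + 6·769 = 4745
  F = 57 + 6·97 + 2·769 + 3·4745 = 16412
Option 3 (T + 53, D − 56):
  T = 97 + 53 = 150
  D = 225 + 5·150 (−56 from intervention) = 919
  M = 131 + 6·919 = 5645
  F = 57 + 6·150 + 2·919 + 3·5645 = 19730
Comparing — Option 1: F=2863, Option 2: F=16412, Option 3: F=19730. Highest is 19730 (Option 3).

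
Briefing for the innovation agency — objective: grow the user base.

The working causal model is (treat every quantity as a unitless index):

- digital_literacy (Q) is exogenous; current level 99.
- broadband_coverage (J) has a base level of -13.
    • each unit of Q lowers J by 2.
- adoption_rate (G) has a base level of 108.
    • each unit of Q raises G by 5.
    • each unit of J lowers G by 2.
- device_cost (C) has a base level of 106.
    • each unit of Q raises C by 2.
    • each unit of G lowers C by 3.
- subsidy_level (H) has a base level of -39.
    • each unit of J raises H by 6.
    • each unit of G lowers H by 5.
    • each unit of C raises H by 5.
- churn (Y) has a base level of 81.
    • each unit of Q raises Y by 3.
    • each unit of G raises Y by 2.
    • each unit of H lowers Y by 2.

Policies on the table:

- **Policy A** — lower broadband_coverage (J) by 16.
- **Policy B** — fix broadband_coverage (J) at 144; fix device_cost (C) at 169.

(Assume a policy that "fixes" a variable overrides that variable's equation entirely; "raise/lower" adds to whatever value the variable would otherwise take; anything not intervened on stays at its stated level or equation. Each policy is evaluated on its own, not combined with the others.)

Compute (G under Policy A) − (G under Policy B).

742

Policy A (J − 16):
  Q = 99
  J = -13 − 2·99 (−16 from intervention) = -227
  G = 108 + 5·99 − 2·(-227) = 1057
Policy B (J := 144, C := 169):
  Q = 99
  J = 144
  G = 108 + 5·99 − 2·144 = 315
G: 1057 − 315 = 742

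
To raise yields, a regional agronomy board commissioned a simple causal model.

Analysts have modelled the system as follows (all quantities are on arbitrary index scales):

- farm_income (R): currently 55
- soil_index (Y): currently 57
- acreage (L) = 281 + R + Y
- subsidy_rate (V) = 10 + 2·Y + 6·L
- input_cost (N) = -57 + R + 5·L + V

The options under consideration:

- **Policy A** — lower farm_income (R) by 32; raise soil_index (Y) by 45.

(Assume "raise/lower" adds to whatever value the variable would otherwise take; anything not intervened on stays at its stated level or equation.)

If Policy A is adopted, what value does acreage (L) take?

Policy A (R − 32, Y + 45):
  R = 55 − 32 = 23
  Y = 57 + 45 = 102
  L = 281 + 23 + 102 = 406

406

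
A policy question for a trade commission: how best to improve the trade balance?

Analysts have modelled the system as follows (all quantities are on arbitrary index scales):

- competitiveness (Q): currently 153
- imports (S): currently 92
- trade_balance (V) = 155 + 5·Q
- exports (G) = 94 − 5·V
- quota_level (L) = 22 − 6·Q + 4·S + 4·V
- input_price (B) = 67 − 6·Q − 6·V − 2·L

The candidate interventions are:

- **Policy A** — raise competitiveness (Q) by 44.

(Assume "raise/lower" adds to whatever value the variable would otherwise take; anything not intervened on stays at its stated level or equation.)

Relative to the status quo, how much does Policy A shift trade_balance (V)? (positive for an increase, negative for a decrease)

Baseline:
  Q = 153
  V = 155 + 5·153 = 920
Policy A (Q + 44):
  Q = 153 + 44 = 197
  V = 155 + 5·197 = 1140
Change in V: 1140 − 920 = 220

220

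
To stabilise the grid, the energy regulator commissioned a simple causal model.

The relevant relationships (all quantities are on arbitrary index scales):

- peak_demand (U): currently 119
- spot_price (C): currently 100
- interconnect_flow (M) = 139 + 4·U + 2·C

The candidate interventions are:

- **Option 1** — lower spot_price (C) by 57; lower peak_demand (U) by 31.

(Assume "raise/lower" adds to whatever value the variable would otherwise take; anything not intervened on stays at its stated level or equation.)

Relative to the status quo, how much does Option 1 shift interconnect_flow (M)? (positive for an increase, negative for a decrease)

Baseline:
  U = 119
  C = 100
  M = 139 + 4·119 + 2·100 = 815
Option 1 (C − 57, U − 31):
  U = 119 − 31 = 88
  C = 100 − 57 = 43
  M = 139 + 4·88 + 2·43 = 577
Change in M: 577 − 815 = -238

-238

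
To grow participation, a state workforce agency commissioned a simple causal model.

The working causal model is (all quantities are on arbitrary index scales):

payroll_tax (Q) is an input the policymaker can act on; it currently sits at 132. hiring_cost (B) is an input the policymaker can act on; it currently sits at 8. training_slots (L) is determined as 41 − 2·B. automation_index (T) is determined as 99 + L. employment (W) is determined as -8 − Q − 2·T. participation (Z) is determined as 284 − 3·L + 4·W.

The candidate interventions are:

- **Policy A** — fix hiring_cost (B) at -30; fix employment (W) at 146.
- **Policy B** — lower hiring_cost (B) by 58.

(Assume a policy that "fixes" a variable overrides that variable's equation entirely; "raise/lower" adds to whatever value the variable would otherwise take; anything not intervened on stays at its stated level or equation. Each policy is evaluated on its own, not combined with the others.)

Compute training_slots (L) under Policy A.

101

Policy A (B := -30, W := 146):
  B = -30
  L = 41 − 2·(-30) = 101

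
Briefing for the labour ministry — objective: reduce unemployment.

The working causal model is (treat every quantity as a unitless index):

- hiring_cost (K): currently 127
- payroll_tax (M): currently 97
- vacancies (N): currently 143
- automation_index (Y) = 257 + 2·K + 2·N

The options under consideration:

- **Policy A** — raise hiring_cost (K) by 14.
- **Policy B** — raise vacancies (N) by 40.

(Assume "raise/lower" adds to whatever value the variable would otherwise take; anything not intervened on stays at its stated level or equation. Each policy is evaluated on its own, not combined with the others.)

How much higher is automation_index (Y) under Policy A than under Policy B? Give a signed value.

Policy A (K + 14):
  K = 127 + 14 = 141
  N = 143
  Y = 257 + 2·141 + 2·143 = 825
Policy B (N + 40):
  K = 127
  N = 143 + 40 = 183
  Y = 257 + 2·127 + 2·183 = 877
Y: 825 − 877 = -52

-52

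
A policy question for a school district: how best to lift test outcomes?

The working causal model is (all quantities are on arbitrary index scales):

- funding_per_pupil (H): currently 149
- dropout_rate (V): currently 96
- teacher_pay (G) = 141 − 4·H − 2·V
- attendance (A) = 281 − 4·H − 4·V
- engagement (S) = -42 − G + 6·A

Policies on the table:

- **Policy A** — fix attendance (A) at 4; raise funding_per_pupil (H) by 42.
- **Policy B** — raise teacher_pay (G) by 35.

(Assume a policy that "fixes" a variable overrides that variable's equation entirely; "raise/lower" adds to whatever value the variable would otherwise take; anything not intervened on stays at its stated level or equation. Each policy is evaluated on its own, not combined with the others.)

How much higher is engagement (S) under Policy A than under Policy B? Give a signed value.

Policy A (A := 4, H + 42):
  H = 149 + 42 = 191
  V = 96
  G = 141 − 4·191 − 2·96 = -815
  A = 4
  S = -42 − (-815) + 6·4 = 797
Policy B (G + 35):
  H = 149
  V = 96
  G = 141 − 4·149 − 2·96 (+35 from intervention) = -612
  A = 281 − 4·149 − 4·96 = -699
  S = -42 − (-612) + 6·(-699) = -3624
S: 797 − (-3624) = 4421

4421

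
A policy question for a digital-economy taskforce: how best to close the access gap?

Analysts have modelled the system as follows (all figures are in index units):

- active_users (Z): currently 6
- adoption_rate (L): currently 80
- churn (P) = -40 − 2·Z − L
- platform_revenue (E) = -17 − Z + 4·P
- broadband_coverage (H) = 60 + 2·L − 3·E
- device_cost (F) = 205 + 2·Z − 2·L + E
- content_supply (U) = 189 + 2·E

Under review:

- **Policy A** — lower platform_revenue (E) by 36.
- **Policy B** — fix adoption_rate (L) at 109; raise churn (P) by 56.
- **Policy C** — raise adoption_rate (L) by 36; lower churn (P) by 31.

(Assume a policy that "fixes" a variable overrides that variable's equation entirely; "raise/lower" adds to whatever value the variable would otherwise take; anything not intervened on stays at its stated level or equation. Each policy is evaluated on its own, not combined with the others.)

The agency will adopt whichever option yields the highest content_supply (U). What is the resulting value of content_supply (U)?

Policy A (E − 36):
  Z = 6
  L = 80
  P = -40 − 2·6 − 80 = -132
  E = -17 − 6 + 4·(-132) (−36 from intervention) = -587
  U = 189 + 2·(-587) = -985
Policy B (L := 109, P + 56):
  Z = 6
  L = 109
  P = -40 − 2·6 − 109 (+56 from intervention) = -105
  E = -17 − 6 + 4·(-105) = -443
  U = 189 + 2·(-443) = -697
Policy C (L + 36, P − 31):
  Z = 6
  L = 80 + 36 = 116
  P = -40 − 2·6 − 116 (−31 from intervention) = -199
  E = -17 − 6 + 4·(-199) = -819
  U = 189 + 2·(-819) = -1449
Comparing — Policy A: U=-985, Policy B: U=-697, Policy C: U=-1449. Highest is -697 (Policy B).

-697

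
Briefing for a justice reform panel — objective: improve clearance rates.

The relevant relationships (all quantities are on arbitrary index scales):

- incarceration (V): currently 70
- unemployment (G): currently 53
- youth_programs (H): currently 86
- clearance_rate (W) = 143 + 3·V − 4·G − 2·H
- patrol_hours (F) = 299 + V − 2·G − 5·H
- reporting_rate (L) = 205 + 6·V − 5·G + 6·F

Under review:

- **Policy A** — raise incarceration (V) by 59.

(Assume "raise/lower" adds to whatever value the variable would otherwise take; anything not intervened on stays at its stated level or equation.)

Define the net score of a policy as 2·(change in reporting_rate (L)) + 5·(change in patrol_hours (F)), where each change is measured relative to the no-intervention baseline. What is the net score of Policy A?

Baseline:
  V = 70
  G = 53
  H = 86
  F = 299 + 70 − 2·53 − 5·86 = -167
  L = 205 + 6·70 − 5·53 + 6·(-167) = -642
Policy A (V + 59):
  V = 70 + 59 = 129
  G = 53
  H = 86
  F = 299 + 129 − 2·53 − 5·86 = -108
  L = 205 + 6·129 − 5·53 + 6·(-108) = 66
ΔL = 66 − (-642) = 708; ΔF = -108 − (-167) = 59
Score = 2·708 + 5·59 = 1711

1711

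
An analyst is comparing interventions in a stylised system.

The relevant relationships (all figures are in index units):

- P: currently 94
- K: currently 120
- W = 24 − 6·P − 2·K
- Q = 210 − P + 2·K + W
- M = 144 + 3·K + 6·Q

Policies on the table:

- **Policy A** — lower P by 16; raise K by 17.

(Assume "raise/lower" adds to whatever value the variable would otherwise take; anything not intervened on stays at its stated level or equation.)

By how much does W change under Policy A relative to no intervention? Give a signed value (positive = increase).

Baseline:
  P = 94
  K = 120
  W = 24 − 6·94 − 2·120 = -780
Policy A (P − 16, K + 17):
  P = 94 − 16 = 78
  K = 120 + 17 = 137
  W = 24 − 6·78 − 2·137 = -718
Change in W: -718 − (-780) = 62

62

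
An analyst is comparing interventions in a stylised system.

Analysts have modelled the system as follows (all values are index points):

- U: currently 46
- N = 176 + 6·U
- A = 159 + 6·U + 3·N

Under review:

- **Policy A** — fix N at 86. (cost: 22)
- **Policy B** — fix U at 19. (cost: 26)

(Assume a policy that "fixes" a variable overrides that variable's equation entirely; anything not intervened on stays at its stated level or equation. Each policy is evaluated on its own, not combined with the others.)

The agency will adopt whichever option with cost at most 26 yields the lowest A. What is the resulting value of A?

693

Policy A (N := 86):
  U = 46
  N = 86
  A = 159 + 6·46 + 3·86 = 693
Policy B (U := 19):
  U = 19
  N = 176 + 6·19 = 290
  A = 159 + 6·19 + 3·290 = 1143
Comparing — Policy A: A=693, Policy B: A=1143. Lowest is 693 (Policy A).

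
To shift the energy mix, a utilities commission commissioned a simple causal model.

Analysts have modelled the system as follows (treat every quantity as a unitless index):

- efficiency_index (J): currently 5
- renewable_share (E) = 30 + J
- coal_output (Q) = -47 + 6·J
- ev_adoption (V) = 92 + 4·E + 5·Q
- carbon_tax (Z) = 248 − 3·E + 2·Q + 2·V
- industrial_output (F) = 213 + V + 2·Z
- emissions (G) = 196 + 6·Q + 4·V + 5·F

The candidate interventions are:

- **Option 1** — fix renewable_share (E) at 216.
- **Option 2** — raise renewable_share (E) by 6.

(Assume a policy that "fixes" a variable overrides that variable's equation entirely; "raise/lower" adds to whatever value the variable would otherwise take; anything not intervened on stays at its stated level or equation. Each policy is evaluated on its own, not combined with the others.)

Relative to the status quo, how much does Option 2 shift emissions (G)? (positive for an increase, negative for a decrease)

516

Baseline:
  J = 5
  E = 30 + 5 = 35
  Q = -47 + 6·5 = -17
  V = 92 + 4·35 + 5·(-17) = 147
  Z = 248 − 3·35 + 2·(-17) + 2·147 = 403
  F = 213 + 147 + 2·403 = 1166
  G = 196 + 6·(-17) + 4·147 + 5·1166 = 6512
Option 2 (E + 6):
  J = 5
  E = 30 + 5 (+6 from intervention) = 41
  Q = -47 + 6·5 = -17
  V = 92 + 4·41 + 5·(-17) = 171
  Z = 248 − 3·41 + 2·(-17) + 2·171 = 433
  F = 213 + 171 + 2·433 = 1250
  G = 196 + 6·(-17) + 4·171 + 5·1250 = 7028
Change in G: 7028 − 6512 = 516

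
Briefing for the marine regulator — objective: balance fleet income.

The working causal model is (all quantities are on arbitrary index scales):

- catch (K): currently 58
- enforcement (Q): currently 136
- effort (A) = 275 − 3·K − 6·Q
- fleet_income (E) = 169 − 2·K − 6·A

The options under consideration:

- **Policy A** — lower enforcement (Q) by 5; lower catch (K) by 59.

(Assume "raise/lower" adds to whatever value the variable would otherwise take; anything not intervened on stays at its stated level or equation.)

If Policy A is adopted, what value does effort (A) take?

Policy A (Q − 5, K − 59):
  K = 58 − 59 = -1
  Q = 136 − 5 = 131
  A = 275 − 3·(-1) − 6·131 = -508

-508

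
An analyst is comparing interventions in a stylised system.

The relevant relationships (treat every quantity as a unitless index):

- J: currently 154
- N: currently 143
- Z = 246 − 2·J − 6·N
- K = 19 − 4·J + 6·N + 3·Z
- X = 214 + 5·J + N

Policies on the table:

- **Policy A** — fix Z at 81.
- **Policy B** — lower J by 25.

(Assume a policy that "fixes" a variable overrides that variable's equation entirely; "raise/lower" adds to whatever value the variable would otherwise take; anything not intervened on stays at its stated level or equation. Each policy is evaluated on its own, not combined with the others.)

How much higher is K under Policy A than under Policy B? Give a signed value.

2753

Policy A (Z := 81):
  J = 154
  N = 143
  Z = 81
  K = 19 − 4·154 + 6·143 + 3·81 = 504
Policy B (J − 25):
  J = 154 − 25 = 129
  N = 143
  Z = 246 − 2·129 − 6·143 = -870
  K = 19 − 4·129 + 6·143 + 3·(-870) = -2249
K: 504 − (-2249) = 2753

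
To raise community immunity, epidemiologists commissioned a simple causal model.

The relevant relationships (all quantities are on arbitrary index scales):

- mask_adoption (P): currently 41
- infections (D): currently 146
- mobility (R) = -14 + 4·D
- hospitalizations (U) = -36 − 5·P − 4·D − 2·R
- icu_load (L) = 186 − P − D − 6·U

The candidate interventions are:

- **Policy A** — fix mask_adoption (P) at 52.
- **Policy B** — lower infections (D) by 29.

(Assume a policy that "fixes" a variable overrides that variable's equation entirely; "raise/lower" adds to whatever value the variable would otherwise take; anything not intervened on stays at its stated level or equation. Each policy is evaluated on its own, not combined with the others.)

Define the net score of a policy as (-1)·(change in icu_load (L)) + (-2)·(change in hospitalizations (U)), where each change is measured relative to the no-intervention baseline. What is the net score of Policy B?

Baseline:
  P = 41
  D = 146
  R = -14 + 4·146 = 570
  U = -36 − 5·41 − 4·146 − 2·570 = -1965
  L = 186 − 41 − 146 − 6·(-1965) = 11789
Policy B (D − 29):
  P = 41
  D = 146 − 29 = 117
  R = -14 + 4·117 = 454
  U = -36 − 5·41 − 4·117 − 2·454 = -1617
  L = 186 − 41 − 117 − 6·(-1617) = 9730
ΔL = 9730 − 11789 = -2059; ΔU = -1617 − (-1965) = 348
Score = (-1)·(-2059) + (-2)·348 = 1363

1363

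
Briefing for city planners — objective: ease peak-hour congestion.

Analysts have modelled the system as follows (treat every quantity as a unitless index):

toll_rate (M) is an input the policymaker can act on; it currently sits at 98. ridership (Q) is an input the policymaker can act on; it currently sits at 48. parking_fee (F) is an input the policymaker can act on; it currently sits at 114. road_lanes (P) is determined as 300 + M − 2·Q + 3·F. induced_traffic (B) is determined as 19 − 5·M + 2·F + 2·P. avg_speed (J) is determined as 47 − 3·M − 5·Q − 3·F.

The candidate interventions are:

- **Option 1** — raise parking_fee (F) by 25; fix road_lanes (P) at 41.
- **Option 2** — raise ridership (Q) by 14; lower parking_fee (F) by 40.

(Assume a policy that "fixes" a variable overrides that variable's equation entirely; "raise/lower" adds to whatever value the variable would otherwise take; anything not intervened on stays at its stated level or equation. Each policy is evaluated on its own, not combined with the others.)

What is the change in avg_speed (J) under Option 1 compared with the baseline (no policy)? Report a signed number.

-75

Baseline:
  M = 98
  Q = 48
  F = 114
  J = 47 − 3·98 − 5·48 − 3·114 = -829
Option 1 (F + 25, P := 41):
  M = 98
  Q = 48
  F = 114 + 25 = 139
  J = 47 − 3·98 − 5·48 − 3·139 = -904
Change in J: -904 − (-829) = -75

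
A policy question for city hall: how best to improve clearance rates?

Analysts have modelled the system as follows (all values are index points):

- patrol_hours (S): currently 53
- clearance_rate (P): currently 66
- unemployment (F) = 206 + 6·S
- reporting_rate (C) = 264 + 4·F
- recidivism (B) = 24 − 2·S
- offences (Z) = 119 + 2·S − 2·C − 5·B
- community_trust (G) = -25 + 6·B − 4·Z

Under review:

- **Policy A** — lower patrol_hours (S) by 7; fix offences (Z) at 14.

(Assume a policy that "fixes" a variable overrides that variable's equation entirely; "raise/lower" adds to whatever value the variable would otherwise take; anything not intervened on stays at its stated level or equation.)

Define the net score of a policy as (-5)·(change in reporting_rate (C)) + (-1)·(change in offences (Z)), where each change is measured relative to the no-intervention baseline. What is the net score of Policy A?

-3259

Baseline:
  S = 53
  F = 206 + 6·53 = 524
  C = 264 + 4·524 = 2360
  B = 24 − 2·53 = -82
  Z = 119 + 2·53 − 2·2360 − 5·(-82) = -4085
Policy A (S − 7, Z := 14):
  S = 53 − 7 = 46
  F = 206 + 6·46 = 482
  C = 264 + 4·482 = 2192
  B = 24 − 2·46 = -68
  Z = 14
ΔC = 2192 − 2360 = -168; ΔZ = 14 − (-4085) = 4099
Score = (-5)·(-168) + (-1)·4099 = -3259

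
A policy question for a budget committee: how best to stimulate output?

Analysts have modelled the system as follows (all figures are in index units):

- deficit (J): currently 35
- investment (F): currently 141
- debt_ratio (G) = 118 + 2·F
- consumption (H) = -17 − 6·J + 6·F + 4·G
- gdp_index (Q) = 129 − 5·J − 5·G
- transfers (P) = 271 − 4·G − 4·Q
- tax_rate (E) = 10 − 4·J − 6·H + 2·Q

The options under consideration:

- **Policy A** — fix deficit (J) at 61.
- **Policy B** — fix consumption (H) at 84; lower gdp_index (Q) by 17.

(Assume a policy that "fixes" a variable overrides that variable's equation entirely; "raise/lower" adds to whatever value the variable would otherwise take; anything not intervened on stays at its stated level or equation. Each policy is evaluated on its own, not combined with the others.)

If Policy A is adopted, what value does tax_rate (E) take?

Policy A (J := 61):
  J = 61
  F = 141
  G = 118 + 2·141 = 400
  H = -17 − 6·61 + 6·141 + 4·400 = 2063
  Q = 129 − 5·61 − 5·400 = -2176
  E = 10 − 4·61 − 6·2063 + 2·(-2176) = -16964

-16964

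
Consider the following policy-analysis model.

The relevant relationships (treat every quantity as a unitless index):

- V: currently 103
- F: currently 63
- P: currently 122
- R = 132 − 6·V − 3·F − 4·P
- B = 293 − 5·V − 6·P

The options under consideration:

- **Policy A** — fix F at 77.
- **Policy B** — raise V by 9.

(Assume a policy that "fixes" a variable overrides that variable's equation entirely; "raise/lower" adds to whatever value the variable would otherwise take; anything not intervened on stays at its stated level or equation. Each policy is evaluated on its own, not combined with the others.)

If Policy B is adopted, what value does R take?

-1217

Policy B (V + 9):
  V = 103 + 9 = 112
  F = 63
  P = 122
  R = 132 − 6·112 − 3·63 − 4·122 = -1217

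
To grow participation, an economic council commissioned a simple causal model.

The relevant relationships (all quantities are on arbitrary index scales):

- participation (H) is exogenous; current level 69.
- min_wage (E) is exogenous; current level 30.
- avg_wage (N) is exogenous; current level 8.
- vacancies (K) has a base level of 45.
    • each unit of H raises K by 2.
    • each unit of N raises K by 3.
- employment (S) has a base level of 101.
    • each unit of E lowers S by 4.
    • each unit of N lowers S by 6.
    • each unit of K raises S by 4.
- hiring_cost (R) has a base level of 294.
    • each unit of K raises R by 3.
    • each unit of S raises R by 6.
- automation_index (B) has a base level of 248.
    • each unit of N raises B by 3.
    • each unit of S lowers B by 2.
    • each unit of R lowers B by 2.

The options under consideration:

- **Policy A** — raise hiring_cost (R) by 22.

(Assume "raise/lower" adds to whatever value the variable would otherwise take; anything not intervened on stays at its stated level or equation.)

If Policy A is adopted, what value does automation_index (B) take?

Policy A (R + 22):
  H = 69
  E = 30
  N = 8
  K = 45 + 2·69 + 3·8 = 207
  S = 101 − 4·30 − 6·8 + 4·207 = 761
  R = 294 + 3·207 + 6·761 (+22 from intervention) = 5503
  B = 248 + 3·8 − 2·761 − 2·5503 = -12256

-12256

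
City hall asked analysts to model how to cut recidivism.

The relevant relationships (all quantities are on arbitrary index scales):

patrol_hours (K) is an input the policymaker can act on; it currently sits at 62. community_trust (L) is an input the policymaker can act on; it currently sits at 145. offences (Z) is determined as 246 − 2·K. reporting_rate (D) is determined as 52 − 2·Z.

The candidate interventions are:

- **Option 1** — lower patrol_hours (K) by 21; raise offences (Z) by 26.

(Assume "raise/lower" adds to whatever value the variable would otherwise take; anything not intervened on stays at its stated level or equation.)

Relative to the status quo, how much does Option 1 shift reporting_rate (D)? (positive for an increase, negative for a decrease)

-136

Baseline:
  K = 62
  Z = 246 − 2·62 = 122
  D = 52 − 2·122 = -192
Option 1 (K − 21, Z + 26):
  K = 62 − 21 = 41
  Z = 246 − 2·41 (+26 from intervention) = 190
  D = 52 − 2·190 = -328
Change in D: -328 − (-192) = -136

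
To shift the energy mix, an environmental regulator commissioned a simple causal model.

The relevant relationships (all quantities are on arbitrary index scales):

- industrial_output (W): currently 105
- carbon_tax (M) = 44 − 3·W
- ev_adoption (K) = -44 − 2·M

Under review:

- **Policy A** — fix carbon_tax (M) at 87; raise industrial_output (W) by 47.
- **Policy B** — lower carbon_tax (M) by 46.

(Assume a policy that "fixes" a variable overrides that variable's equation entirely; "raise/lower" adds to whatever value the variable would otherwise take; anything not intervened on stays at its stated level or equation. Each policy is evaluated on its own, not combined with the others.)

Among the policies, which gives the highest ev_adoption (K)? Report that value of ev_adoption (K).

Policy A (M := 87, W + 47):
  W = 105 + 47 = 152
  M = 87
  K = -44 − 2·87 = -218
Policy B (M − 46):
  W = 105
  M = 44 − 3·105 (−46 from intervention) = -317
  K = -44 − 2·(-317) = 590
Comparing — Policy A: K=-218, Policy B: K=590. Highest is 590 (Policy B).

590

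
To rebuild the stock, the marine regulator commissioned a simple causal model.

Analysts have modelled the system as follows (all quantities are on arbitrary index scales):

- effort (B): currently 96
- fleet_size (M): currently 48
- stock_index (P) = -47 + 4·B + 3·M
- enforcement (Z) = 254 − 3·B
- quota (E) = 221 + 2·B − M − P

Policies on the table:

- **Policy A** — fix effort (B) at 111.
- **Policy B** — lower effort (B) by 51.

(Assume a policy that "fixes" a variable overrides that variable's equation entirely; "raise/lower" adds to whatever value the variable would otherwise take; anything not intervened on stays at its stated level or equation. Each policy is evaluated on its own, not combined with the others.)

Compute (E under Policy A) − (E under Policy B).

-132

Policy A (B := 111):
  B = 111
  M = 48
  P = -47 + 4·111 + 3·48 = 541
  E = 221 + 2·111 − 48 − 541 = -146
Policy B (B − 51):
  B = 96 − 51 = 45
  M = 48
  P = -47 + 4·45 + 3·48 = 277
  E = 221 + 2·45 − 48 − 277 = -14
E: -146 − (-14) = -132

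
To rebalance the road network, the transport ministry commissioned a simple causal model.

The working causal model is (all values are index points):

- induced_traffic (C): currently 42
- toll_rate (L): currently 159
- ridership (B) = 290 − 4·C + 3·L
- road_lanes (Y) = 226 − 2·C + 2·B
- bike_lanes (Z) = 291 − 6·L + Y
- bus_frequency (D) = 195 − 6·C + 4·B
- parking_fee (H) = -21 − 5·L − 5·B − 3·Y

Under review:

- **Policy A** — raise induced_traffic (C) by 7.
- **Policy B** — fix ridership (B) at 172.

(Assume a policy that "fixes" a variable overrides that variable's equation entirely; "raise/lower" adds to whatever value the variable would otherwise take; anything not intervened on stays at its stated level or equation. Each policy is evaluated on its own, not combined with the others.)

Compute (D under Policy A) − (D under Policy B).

1554

Policy A (C + 7):
  C = 42 + 7 = 49
  L = 159
  B = 290 − 4·49 + 3·159 = 571
  D = 195 − 6·49 + 4·571 = 2185
Policy B (B := 172):
  C = 42
  L = 159
  B = 172
  D = 195 − 6·42 + 4·172 = 631
D: 2185 − 631 = 1554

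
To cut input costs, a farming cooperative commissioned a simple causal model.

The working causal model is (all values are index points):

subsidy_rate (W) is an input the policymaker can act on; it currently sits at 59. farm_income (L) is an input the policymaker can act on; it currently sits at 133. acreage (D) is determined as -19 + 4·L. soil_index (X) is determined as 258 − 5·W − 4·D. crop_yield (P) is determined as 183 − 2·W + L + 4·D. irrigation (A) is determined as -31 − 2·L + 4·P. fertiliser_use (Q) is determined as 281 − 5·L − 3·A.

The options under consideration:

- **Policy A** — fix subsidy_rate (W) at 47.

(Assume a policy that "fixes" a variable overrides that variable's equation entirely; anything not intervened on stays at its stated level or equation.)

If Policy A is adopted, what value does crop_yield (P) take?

2274

Policy A (W := 47):
  W = 47
  L = 133
  D = -19 + 4·133 = 513
  P = 183 − 2·47 + 133 + 4·513 = 2274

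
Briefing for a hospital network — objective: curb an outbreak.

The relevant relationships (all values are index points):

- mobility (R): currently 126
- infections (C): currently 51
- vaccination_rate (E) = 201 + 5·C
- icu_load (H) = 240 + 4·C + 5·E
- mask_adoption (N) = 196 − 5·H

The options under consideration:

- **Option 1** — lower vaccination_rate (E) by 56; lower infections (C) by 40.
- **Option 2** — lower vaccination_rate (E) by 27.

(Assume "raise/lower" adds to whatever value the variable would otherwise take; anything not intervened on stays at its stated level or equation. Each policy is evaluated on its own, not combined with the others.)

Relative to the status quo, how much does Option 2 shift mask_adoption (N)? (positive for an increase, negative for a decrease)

675

Baseline:
  C = 51
  E = 201 + 5·51 = 456
  H = 240 + 4·51 + 5·456 = 2724
  N = 196 − 5·2724 = -13424
Option 2 (E − 27):
  C = 51
  E = 201 + 5·51 (−27 from intervention) = 429
  H = 240 + 4·51 + 5·429 = 2589
  N = 196 − 5·2589 = -12749
Change in N: -12749 − (-13424) = 675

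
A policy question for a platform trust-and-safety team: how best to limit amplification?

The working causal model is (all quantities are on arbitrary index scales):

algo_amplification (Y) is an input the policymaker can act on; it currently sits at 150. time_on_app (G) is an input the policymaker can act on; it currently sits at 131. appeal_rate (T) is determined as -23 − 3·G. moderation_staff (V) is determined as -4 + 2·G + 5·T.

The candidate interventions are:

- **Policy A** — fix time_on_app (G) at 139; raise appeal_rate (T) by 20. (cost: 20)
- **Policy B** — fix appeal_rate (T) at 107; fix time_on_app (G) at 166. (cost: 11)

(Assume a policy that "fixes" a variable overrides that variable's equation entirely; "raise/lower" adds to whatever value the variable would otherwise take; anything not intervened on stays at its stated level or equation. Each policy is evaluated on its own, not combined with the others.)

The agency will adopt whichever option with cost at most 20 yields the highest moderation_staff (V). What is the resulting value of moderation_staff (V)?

863

Policy A (G := 139, T + 20):
  G = 139
  T = -23 − 3·139 (+20 from intervention) = -420
  V = -4 + 2·139 + 5·(-420) = -1826
Policy B (T := 107, G := 166):
  G = 166
  T = 107
  V = -4 + 2·166 + 5·107 = 863
Comparing — Policy A: V=-1826, Policy B: V=863. Highest is 863 (Policy B).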